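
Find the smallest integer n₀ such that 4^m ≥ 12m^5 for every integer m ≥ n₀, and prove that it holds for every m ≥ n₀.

At m = 10: 1048576 < 1200000, so the inequality fails and n₀ ≥ 11. We prove 4^m ≥ 12m^5 for all m ≥ 11.
Base case (m = 11): 4^m = 4194304 and 12m^5 = 1932612, so 4194304 ≥ 1932612.
Inductive step: assume the claim holds for m = j, so 4^j ≥ 12j^5.
Then 4^(j + 1) = 4·(4^j) ≥ 4·(12j^5).
Also, for j ≥ 11 we have 4·(12j^5) ≥ 12(j+1)^5, since 4 ≥ (1 + 1/j)^5 for all j ≥ 11.
Combining, 4^(j + 1) ≥ 12(j+1)^5.
This completes the induction.
Hence the smallest such n₀ is 11.

n₀ = 11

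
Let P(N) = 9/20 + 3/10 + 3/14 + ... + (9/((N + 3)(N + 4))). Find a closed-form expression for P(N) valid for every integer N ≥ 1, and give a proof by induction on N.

P(N) = 9N/(4(N + 4))

We claim P(N) = 9N/(4(N + 4)) for all N ≥ 1.
Base step (N = 1): P(1) = 9/20, and the closed form gives 9/20. They agree.
Suppose the result is true for N = k, so P(k) = 9k/(4(k + 4)).
Then P(k+1) = P(k) + (9/((k + 4)(k + 5))) = (9k/(4(k + 4))) + (9/((k + 4)(k + 5))).
Simplifying, P(k+1) = 9(k + 1)/(4(k + 5)) = 9(k+1)/(4((k+1) + 4)),
which is the closed form with N = k+1.
Hence, by induction on N, the claim holds for every N ≥ 1.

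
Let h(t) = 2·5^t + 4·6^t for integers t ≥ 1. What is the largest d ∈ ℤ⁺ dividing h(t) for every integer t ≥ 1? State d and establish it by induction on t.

Computing the first values: h(1) = 34 and h(2) = 194; gcd(34, 194) = 2, so d ≤ 2.
We prove 2 | 2·5^t + 4·6^t for all t ≥ 1 by induction on t.
Base step (t = 1): h(1) = 34 = 2·(17), so 2 | h(1).
Inductive step: suppose the statement holds for some k ≥ 1, i.e. 2 | h(k). Then
h(k+1) − 6·h(k) = (2·5^(k+1) + 4·6^(k+1)) − 6·(2·5^k + 4·6^k) = (2)·5^k·(5 − 6) = (-2)·5^k. Since 2 | h(k) by the inductive hypothesis, 2 | 6·h(k); and 2 | -2 since -2 = 2·-1. Therefore 2 | h(k+1).
Hence, by induction on t, the claim holds for every t ≥ 1.
Therefore the largest such d is 2.

d = 2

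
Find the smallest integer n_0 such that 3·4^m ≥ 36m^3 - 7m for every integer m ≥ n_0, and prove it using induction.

n_0 = 6

At m = 5: 3072 < 4465, so the inequality fails and n_0 ≥ 6. We prove 3·4^m ≥ 36m^3 - 7m for all m ≥ 6.
For the base case m = 6: 3·4^m = 12288 and 36m^3 - 7m = 7734, so 12288 ≥ 7734.
For the inductive step, assume it holds for an arbitrary p ≥ 6, so 3·4^p ≥ 36p^3 - 7p.
Then 3·4^(p + 1) = 4·(3·4^p) ≥ 4·(36p^3 - 7p).
Also, for p ≥ 6 we have 4·(36p^3 - 7p) ≥ 36(p+1)^3 - 7(p+1), since 4·(36p^3 - 7p) − (36(p+1)^3 - 7(p+1)) = 108p^3 - 108p^2 - 129p - 29, which is nonnegative for all p ≥ 6.
Combining, 3·4^(p + 1) ≥ 36(p+1)^3 - 7(p+1).
By induction, the statement is established for all m ≥ 6.
Hence the smallest such n_0 is 6.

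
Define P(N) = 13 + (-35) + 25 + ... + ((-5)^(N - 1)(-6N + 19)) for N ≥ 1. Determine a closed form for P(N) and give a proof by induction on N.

We claim P(N) = (-5)^N(N - 3) + 3 for all N ≥ 1.
When N = 1: P(1) = 13, and the closed form gives 13. They agree.
Inductive step: suppose the statement holds for some p ≥ 1, so P(p) = (-5)^p(p - 3) + 3.
Then P(p+1) = P(p) + ((-5)^p(-6p + 13)) = ((-5)^p(p - 3) + 3) + ((-5)^p(-6p + 13)).
Simplifying, P(p+1) = -5(-5)^p·p + 10(-5)^p + 3 = (-5)^(p+1)((p+1) - 3) + 3,
which is the closed form with N = p+1.
This completes the induction.

P(N) = (-5)^N(N - 3) + 3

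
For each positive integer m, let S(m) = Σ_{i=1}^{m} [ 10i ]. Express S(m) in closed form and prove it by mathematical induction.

We claim S(m) = 5m(m + 1) for all m ≥ 1.
Base step (m = 1): S(1) = 10, and the closed form gives 10. They agree.
Inductive step: assume the claim holds for m = i, so S(i) = 5i(i + 1).
Then S(i+1) = S(i) + (10i + 10) = (5i(i + 1)) + (10i + 10).
Simplifying, S(i+1) = 5(i + 1)(i + 2) = 5(i+1)((i+1) + 1),
which is the closed form with m = i+1.
By the principle of mathematical induction, the result holds for all m ≥ 1.

S(m) = 5m(m + 1)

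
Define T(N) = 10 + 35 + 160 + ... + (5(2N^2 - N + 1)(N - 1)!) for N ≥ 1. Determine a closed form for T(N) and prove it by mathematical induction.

We claim T(N) = (10N + 5)N! - 5 for all N ≥ 1.
Base case (N = 1): T(1) = 10, and the closed form gives 10. They agree.
Inductive step: suppose the statement holds for some r ≥ 1, so T(r) = (10r + 5)r! - 5.
Then T(r+1) = T(r) + (5(2r^2 + 3r + 2)r!) = ((10r + 5)r! - 5) + (5(2r^2 + 3r + 2)r!).
Simplifying, T(r+1) = (10(r+1) + 5)(r+1)! - 5,
which is the closed form with N = r+1.
This completes the induction.

T(N) = (10N + 5)N! - 5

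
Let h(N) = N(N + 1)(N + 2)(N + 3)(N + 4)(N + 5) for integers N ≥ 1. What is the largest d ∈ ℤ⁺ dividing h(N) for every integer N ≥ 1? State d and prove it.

d = 720

Computing the first values: h(1) = 720 and h(2) = 5040; gcd(720, 5040) = 720, so d ≤ 720.
We prove 720 | N(N + 1)(N + 2)(N + 3)(N + 4)(N + 5) for all N ≥ 1 by induction on N.
Base step (N = 1): h(1) = 720 = 720·(1), so 720 | h(1).
Inductive step: suppose the statement holds for some k ≥ 1, i.e. 720 | h(k). Then
h(k+1) − h(k) = (k+1)·(k+2)·(k+3)·(k+4)·(k+5)·(k+6) − k·(k+1)·(k+2)·(k+3)·(k+4)·(k+5) = (k+1)·(k+2)·(k+3)·(k+4)·(k+5)·[(k+6) − k] = 6·(k+1)·(k+2)·(k+3)·(k+4)·(k+5). The product of 5 consecutive integers is divisible by (5)! = 120, so h(k+1) − h(k) is divisible by 6·120 = 720. By the inductive hypothesis 720 | h(k), hence 720 | h(k+1).
By the principle of mathematical induction, the result holds for all N ≥ 1.
Therefore the largest such d is 720.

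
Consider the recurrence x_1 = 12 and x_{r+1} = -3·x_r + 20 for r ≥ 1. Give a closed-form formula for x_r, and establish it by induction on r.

x_r = 7(-3)^(r - 1) + 5

Computing the first terms: x_1 = 12, x_2 = -16, x_3 = 68. This suggests x_r = 7(-3)^(r - 1) + 5.
For the base case r = 1: the formula gives 12 = 12 = x_1.
Inductive step: assume the claim holds for r = k, so x_k = 7(-3)^(k - 1) + 5.
Then x_{k+1} = -3·x_k + 20 = -3·(7(-3)^(k - 1) + 5) + 20 = 7(-3)^k + 5 = 7(-3)^((k+1) - 1) + 5,
which is the claimed formula at r = k+1.
By induction, the statement is established for all r ≥ 1.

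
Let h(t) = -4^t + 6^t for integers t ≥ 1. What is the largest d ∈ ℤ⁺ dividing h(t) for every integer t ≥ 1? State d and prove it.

Computing the first values: h(1) = 2 and h(2) = 20; gcd(2, 20) = 2, so d ≤ 2.
We prove 2 | -4^t + 6^t for all t ≥ 1 by induction on t.
When t = 1: h(1) = 2 = 2·(1), so 2 | h(1).
For the inductive step, assume it holds for an arbitrary r ≥ 1, i.e. 2 | h(r). Then
6^{r+1} − 4^{r+1} = 6·6^r − 4·4^r = 6·(6^r − 4^r) + (2)·4^r. The first term is divisible by 2 by the inductive hypothesis, and the second term (2)·4^r is divisible by 2 since 2 | 2. Hence 2 | h(r+1).
This completes the induction.
Therefore the largest such d is 2.

d = 2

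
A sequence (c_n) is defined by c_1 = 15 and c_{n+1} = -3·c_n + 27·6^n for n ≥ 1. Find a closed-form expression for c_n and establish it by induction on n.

Computing the first terms: c_1 = 15, c_2 = 117, c_3 = 621. This suggests c_n = (-3)^n + 3·6^n.
Base step (n = 1): the formula gives 15 = 15 = c_1.
For the inductive step, assume it holds for an arbitrary i ≥ 1, so c_i = (-3)^i + 3·6^i.
Then c_{i+1} = -3·c_i + 27·6^i = -3·((-3)^i + 3·6^i) + 27·6^i = (-3)^(i + 1) + 3·6^(i + 1),
which is the claimed formula at n = i+1.
This completes the induction.

c_n = (-3)^n + 3·6^n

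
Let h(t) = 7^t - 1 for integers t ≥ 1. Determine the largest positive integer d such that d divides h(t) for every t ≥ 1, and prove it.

d = 6

Computing the first values: h(1) = 6 and h(2) = 48; gcd(6, 48) = 6, so d ≤ 6.
We prove 6 | 7^t - 1 for all t ≥ 1 by induction on t.
Base case (t = 1): h(1) = 6 = 6·(1), so 6 | h(1).
Suppose the result is true for t = r, i.e. 6 | h(r). Then
7^{r+1} − 1^{r+1} = 7·7^r − 1·1^r = 7·(7^r − 1^r) + (6)·1^r. The first term is divisible by 6 by the inductive hypothesis, and the second term (6)·1^r is divisible by 6 since 6 | 6. Hence 6 | h(r+1).
By the principle of mathematical induction, the result holds for all t ≥ 1.
Therefore the largest such d is 6.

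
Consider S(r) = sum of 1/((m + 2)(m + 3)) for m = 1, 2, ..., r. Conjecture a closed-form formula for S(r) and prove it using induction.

S(r) = r/(3(r + 3))

We claim S(r) = r/(3(r + 3)) for all r ≥ 1.
For the base case r = 1: S(1) = 1/12, and the closed form gives 1/12. They agree.
Inductive step: assume the claim holds for r = m, so S(m) = m/(3(m + 3)).
Then S(m+1) = S(m) + (1/((m + 3)(m + 4))) = (m/(3(m + 3))) + (1/((m + 3)(m + 4))).
Simplifying, S(m+1) = (m + 1)/(3(m + 4)) = (m+1)/(3((m+1) + 3)),
which is the closed form with r = m+1.
By induction, the statement is established for all r ≥ 1.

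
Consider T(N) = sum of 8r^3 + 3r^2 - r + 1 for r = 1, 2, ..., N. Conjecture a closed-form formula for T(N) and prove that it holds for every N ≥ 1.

T(N) = N(2N^3 + 5N^2 + 3N + 1)

We claim T(N) = N(2N^3 + 5N^2 + 3N + 1) for all N ≥ 1.
When N = 1: T(1) = 11, and the closed form gives 11. They agree.
Inductive step: suppose the statement holds for some r ≥ 1, so T(r) = r(2r^3 + 5r^2 + 3r + 1).
Then T(r+1) = T(r) + (-r + 8(r + 1)^3 + 3(r + 1)^2) = (r(2r^3 + 5r^2 + 3r + 1)) + (-r + 8(r + 1)^3 + 3(r + 1)^2).
Simplifying, T(r+1) = (r + 1)(2r^3 + 11r^2 + 19r + 11) = (r+1)(2(r+1)^3 + 5(r+1)^2 + 3(r+1) + 1),
which is the closed form with N = r+1.
By induction, the statement is established for all N ≥ 1.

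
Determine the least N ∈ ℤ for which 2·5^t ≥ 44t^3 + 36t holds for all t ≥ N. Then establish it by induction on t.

N = 5

At t = 4: 1250 < 2960, so the inequality fails and N ≥ 5. We prove 2·5^t ≥ 44t^3 + 36t for all t ≥ 5.
When t = 5: 2·5^t = 6250 and 44t^3 + 36t = 5680, so 6250 ≥ 5680.
Inductive step: assume the claim holds for t = k, so 2·5^k ≥ 44k^3 + 36k.
Then 2·5^(k + 1) = 5·(2·5^k) ≥ 5·(44k^3 + 36k).
Also, for k ≥ 5 we have 5·(44k^3 + 36k) ≥ 44(k+1)^3 + 36(k+1), since 5·(44k^3 + 36k) − (44(k+1)^3 + 36(k+1)) = 176k^3 - 132k^2 + 12k - 80, which is nonnegative for all k ≥ 5.
Combining, 2·5^(k + 1) ≥ 44(k+1)^3 + 36(k+1).
This completes the induction.
Hence the smallest such N is 5.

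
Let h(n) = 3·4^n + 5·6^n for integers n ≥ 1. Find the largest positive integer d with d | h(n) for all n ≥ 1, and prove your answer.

d = 6

Computing the first values: h(1) = 42 and h(2) = 228; gcd(42, 228) = 6, so d ≤ 6.
We prove 6 | 3·4^n + 5·6^n for all n ≥ 1 by induction on n.
Base case (n = 1): h(1) = 42 = 6·(7), so 6 | h(1).
Inductive step: suppose the statement holds for some r ≥ 1, i.e. 6 | h(r). Then
h(r+1) − 6·h(r) = (3·4^(r+1) + 5·6^(r+1)) − 6·(3·4^r + 5·6^r) = (3)·4^r·(4 − 6) = (-6)·4^r. Since 6 | h(r) by the inductive hypothesis, 6 | 6·h(r); and 6 | -6 since -6 = 6·-1. Therefore 6 | h(r+1).
By induction, the statement is established for all n ≥ 1.
Therefore the largest such d is 6.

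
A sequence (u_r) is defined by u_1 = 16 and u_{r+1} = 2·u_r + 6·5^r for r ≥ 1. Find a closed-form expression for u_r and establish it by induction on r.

Computing the first terms: u_1 = 16, u_2 = 62, u_3 = 274. This suggests u_r = 3·2^r + 2·5^r.
Base case (r = 1): the formula gives 16 = 16 = u_1.
Inductive step: suppose the statement holds for some i ≥ 1, so u_i = 3·2^i + 2·5^i.
Then u_{i+1} = 2·u_i + 6·5^i = 2·(3·2^i + 2·5^i) + 6·5^i = 3·2^(i + 1) + 2·5^(i + 1),
which is the claimed formula at r = i+1.
By induction, the statement is established for all r ≥ 1.

u_r = 3·2^r + 2·5^r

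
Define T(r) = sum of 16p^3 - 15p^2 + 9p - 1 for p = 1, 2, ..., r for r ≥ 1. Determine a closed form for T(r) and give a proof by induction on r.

T(r) = r(4r^3 + 3r^2 + r + 1)

We claim T(r) = r(4r^3 + 3r^2 + r + 1) for all r ≥ 1.
Base case (r = 1): T(1) = 9, and the closed form gives 9. They agree.
Suppose the result is true for r = p, so T(p) = p(4p^3 + 3p^2 + p + 1).
Then T(p+1) = T(p) + (16p^3 + 33p^2 + 27p + 9) = (p(4p^3 + 3p^2 + p + 1)) + (16p^3 + 33p^2 + 27p + 9).
Simplifying, T(p+1) = (p + 1)(4p^3 + 15p^2 + 19p + 9) = (p+1)(4(p+1)^3 + 3(p+1)^2 + (p+1) + 1),
which is the closed form with r = p+1.
By induction, the statement is established for all r ≥ 1.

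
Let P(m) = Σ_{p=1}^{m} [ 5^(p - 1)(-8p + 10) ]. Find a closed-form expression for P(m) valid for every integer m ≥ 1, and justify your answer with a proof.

P(m) = 5^m(-2m + 3) - 3

We claim P(m) = 5^m(-2m + 3) - 3 for all m ≥ 1.
Base case (m = 1): P(1) = 2, and the closed form gives 2. They agree.
Inductive step: suppose the statement holds for some p ≥ 1, so P(p) = 5^p(-2p + 3) - 3.
Then P(p+1) = P(p) + (5^p(-8p + 2)) = (5^p(-2p + 3) - 3) + (5^p(-8p + 2)).
Simplifying, P(p+1) = -10·5^p·p + 5·5^p - 3 = 5^(p+1)(-2(p+1) + 3) - 3,
which is the closed form with m = p+1.
Hence, by induction on m, the claim holds for every m ≥ 1.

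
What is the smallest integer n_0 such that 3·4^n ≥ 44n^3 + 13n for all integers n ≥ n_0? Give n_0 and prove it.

At n = 5: 3072 < 5565, so the inequality fails and n_0 ≥ 6. We prove 3·4^n ≥ 44n^3 + 13n for all n ≥ 6.
Base step (n = 6): 3·4^n = 12288 and 44n^3 + 13n = 9582, so 12288 ≥ 9582.
For the inductive step, assume it holds for an arbitrary k ≥ 6, so 3·4^k ≥ 44k^3 + 13k.
Then 3·4^(k + 1) = 4·(3·4^k) ≥ 4·(44k^3 + 13k).
Also, for k ≥ 6 we have 4·(44k^3 + 13k) ≥ 44(k+1)^3 + 13(k+1), since 4·(44k^3 + 13k) − (44(k+1)^3 + 13(k+1)) = 132k^3 - 132k^2 - 93k - 57, which is nonnegative for all k ≥ 6.
Combining, 3·4^(k + 1) ≥ 44(k+1)^3 + 13(k+1).
Hence, by induction on n, the claim holds for every n ≥ 6.
Hence the smallest such n_0 is 6.

n_0 = 6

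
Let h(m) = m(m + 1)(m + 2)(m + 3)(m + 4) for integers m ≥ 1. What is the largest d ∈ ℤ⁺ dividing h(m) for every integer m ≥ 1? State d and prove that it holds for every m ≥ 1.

d = 120

Computing the first values: h(1) = 120 and h(2) = 720; gcd(120, 720) = 120, so d ≤ 120.
We prove 120 | m(m + 1)(m + 2)(m + 3)(m + 4) for all m ≥ 1 by induction on m.
Base case (m = 1): h(1) = 120 = 120·(1), so 120 | h(1).
Suppose the result is true for m = j, i.e. 120 | h(j). Then
h(j+1) − h(j) = (j+1)·(j+2)·(j+3)·(j+4)·(j+5) − j·(j+1)·(j+2)·(j+3)·(j+4) = (j+1)·(j+2)·(j+3)·(j+4)·[(j+5) − j] = 5·(j+1)·(j+2)·(j+3)·(j+4). The product of 4 consecutive integers is divisible by (4)! = 24, so h(j+1) − h(j) is divisible by 5·24 = 120. By the inductive hypothesis 120 | h(j), hence 120 | h(j+1).
By the principle of mathematical induction, the result holds for all m ≥ 1.
Therefore the largest such d is 120.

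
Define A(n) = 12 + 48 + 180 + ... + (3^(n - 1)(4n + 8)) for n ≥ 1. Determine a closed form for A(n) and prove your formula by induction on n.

We claim A(n) = 3^n(2n + 3) - 3 for all n ≥ 1.
For the base case n = 1: A(1) = 12, and the closed form gives 12. They agree.
Suppose the result is true for n = r, so A(r) = 3^r(2r + 3) - 3.
Then A(r+1) = A(r) + (4·3^r(r + 3)) = (3^r(2r + 3) - 3) + (4·3^r(r + 3)).
Simplifying, A(r+1) = 6·3^r·r + 15·3^r - 3 = 3^(r+1)(2(r+1) + 3) - 3,
which is the closed form with n = r+1.
This completes the induction.

A(n) = 3^n(2n + 3) - 3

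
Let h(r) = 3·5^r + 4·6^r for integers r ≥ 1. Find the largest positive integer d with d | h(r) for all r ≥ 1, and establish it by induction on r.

d = 3

Computing the first values: h(1) = 39 and h(2) = 219; gcd(39, 219) = 3, so d ≤ 3.
We prove 3 | 3·5^r + 4·6^r for all r ≥ 1 by induction on r.
When r = 1: h(1) = 39 = 3·(13), so 3 | h(1).
Suppose the result is true for r = p, i.e. 3 | h(p). Then
h(p+1) − 6·h(p) = (3·5^(p+1) + 4·6^(p+1)) − 6·(3·5^p + 4·6^p) = (3)·5^p·(5 − 6) = (-3)·5^p. Since 3 | h(p) by the inductive hypothesis, 3 | 6·h(p); and 3 | -3 since -3 = 3·-1. Therefore 3 | h(p+1).
This completes the induction.
Therefore the largest such d is 3.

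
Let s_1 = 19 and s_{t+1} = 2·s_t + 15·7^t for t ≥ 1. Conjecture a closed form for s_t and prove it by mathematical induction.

s_t = -2^t + 3·7^t

Computing the first terms: s_1 = 19, s_2 = 143, s_3 = 1021. This suggests s_t = -2^t + 3·7^t.
Base case (t = 1): the formula gives 19 = 19 = s_1.
Suppose the result is true for t = m, so s_m = -2^m + 3·7^m.
Then s_{m+1} = 2·s_m + 15·7^m = 2·(-2^m + 3·7^m) + 15·7^m = -2^(m + 1) + 3·7^(m + 1),
which is the claimed formula at t = m+1.
Hence, by induction on t, the claim holds for every t ≥ 1.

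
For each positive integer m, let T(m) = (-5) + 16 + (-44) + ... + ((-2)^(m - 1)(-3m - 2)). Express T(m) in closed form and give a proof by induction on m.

T(m) = (-2)^m(m + 1) - 1

We claim T(m) = (-2)^m(m + 1) - 1 for all m ≥ 1.
When m = 1: T(1) = -5, and the closed form gives -5. They agree.
Suppose the result is true for m = k, so T(k) = (-2)^k(k + 1) - 1.
Then T(k+1) = T(k) + ((-2)^k(-3k - 5)) = ((-2)^k(k + 1) - 1) + ((-2)^k(-3k - 5)).
Simplifying, T(k+1) = -2(-2)^k·k - 4(-2)^k - 1 = (-2)^(k+1)((k+1) + 1) - 1,
which is the closed form with m = k+1.
This completes the induction.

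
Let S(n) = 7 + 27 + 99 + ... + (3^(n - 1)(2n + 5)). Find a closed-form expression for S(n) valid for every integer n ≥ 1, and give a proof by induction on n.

S(n) = 3^n(n + 2) - 2

We claim S(n) = 3^n(n + 2) - 2 for all n ≥ 1.
For the base case n = 1: S(1) = 7, and the closed form gives 7. They agree.
Inductive step: suppose the statement holds for some p ≥ 1, so S(p) = 3^p(p + 2) - 2.
Then S(p+1) = S(p) + (3^p(2p + 7)) = (3^p(p + 2) - 2) + (3^p(2p + 7)).
Simplifying, S(p+1) = 3^(p + 1)p + 3^(p + 2) - 2 = 3^(p+1)((p+1) + 2) - 2,
which is the closed form with n = p+1.
Hence, by induction on n, the claim holds for every n ≥ 1.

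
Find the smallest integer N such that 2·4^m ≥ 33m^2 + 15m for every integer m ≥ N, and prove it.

N = 5

At m = 4: 512 < 588, so the inequality fails and N ≥ 5. We prove 2·4^m ≥ 33m^2 + 15m for all m ≥ 5.
Base case (m = 5): 2·4^m = 2048 and 33m^2 + 15m = 900, so 2048 ≥ 900.
Inductive step: suppose the statement holds for some i ≥ 5, so 2·4^i ≥ 33i^2 + 15i.
Then 2·4^(i + 1) = 4·(2·4^i) ≥ 4·(33i^2 + 15i).
Also, for i ≥ 5 we have 4·(33i^2 + 15i) ≥ 33(i+1)^2 + 15(i+1), since 4·(33i^2 + 15i) − (33(i+1)^2 + 15(i+1)) = 99i^2 - 21i - 48, which is nonnegative for all i ≥ 5.
Combining, 2·4^(i + 1) ≥ 33(i+1)^2 + 15(i+1).
Hence, by induction on m, the claim holds for every m ≥ 5.
Hence the smallest such N is 5.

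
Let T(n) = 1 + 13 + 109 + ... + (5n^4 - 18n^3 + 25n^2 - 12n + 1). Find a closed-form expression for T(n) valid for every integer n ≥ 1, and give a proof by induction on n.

T(n) = n(n^4 - 2n^3 + n^2 + 2n - 1)

We claim T(n) = n(n^4 - 2n^3 + n^2 + 2n - 1) for all n ≥ 1.
Base case (n = 1): T(1) = 1, and the closed form gives 1. They agree.
For the inductive step, assume it holds for an arbitrary i ≥ 1, so T(i) = i(i^4 - 2i^3 + i^2 + 2i - 1).
Then T(i+1) = T(i) + (5i^4 + 2i^3 + i^2 + 4i + 1) = (i(i^4 - 2i^3 + i^2 + 2i - 1)) + (5i^4 + 2i^3 + i^2 + 4i + 1).
Simplifying, T(i+1) = (i + 1)(i^4 + 2i^3 + i^2 + 2i + 1) = (i+1)((i+1)^4 - 2(i+1)^3 + (i+1)^2 + 2(i+1) - 1),
which is the closed form with n = i+1.
By the principle of mathematical induction, the result holds for all n ≥ 1.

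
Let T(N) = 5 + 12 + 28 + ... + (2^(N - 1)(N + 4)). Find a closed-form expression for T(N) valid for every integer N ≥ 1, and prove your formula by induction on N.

We claim T(N) = 2^N(N + 3) - 3 for all N ≥ 1.
Base case (N = 1): T(1) = 5, and the closed form gives 5. They agree.
For the inductive step, assume it holds for an arbitrary p ≥ 1, so T(p) = 2^p(p + 3) - 3.
Then T(p+1) = T(p) + (2^p(p + 5)) = (2^p(p + 3) - 3) + (2^p(p + 5)).
Simplifying, T(p+1) = 2^(p + 1)p + 2^(p + 3) - 3 = 2^(p+1)((p+1) + 3) - 3,
which is the closed form with N = p+1.
By the principle of mathematical induction, the result holds for all N ≥ 1.

T(N) = 2^N(N + 3) - 3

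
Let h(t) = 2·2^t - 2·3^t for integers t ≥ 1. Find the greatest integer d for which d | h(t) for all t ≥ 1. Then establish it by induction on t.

Computing the first values: h(1) = -2 and h(2) = -10; gcd(-2, -10) = 2, so d ≤ 2.
We prove 2 | 2·2^t - 2·3^t for all t ≥ 1 by induction on t.
Base step (t = 1): h(1) = -2 = 2·(-1), so 2 | h(1).
For the inductive step, assume it holds for an arbitrary p ≥ 1, i.e. 2 | h(p). Then
h(p+1) − 3·h(p) = (2·2^(p+1) - 2·3^(p+1)) − 3·(2·2^p - 2·3^p) = (2)·2^p·(2 − 3) = (-2)·2^p. Since 2 | h(p) by the inductive hypothesis, 2 | 3·h(p); and 2 | -2 since -2 = 2·-1. Therefore 2 | h(p+1).
By the principle of mathematical induction, the result holds for all t ≥ 1.
Therefore the largest such d is 2.

d = 2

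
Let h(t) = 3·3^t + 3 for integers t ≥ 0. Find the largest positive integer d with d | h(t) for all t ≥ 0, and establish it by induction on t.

d = 6

Computing the first values: h(0) = 6 and h(1) = 12; gcd(6, 12) = 6, so d ≤ 6.
We prove 6 | 3·3^t + 3 for all t ≥ 0 by induction on t.
When t = 0: h(0) = 6 = 6·(1), so 6 | h(0).
Suppose the result is true for t = m, i.e. 6 | h(m). Then
h(m+1) = 3·3^(m+1) + 3 = 3·(3·3^m + 3) - 6 = 3·h(m) - 6. The first term is divisible by 6 by the inductive hypothesis, and -6 is divisible by 6. Hence 6 | h(m+1).
Hence, by induction on t, the claim holds for every t ≥ 0.
Therefore the largest such d is 6.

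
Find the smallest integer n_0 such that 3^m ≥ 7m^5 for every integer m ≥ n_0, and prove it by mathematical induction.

n_0 = 14

At m = 13: 1594323 < 2599051, so the inequality fails and n_0 ≥ 14. We prove 3^m ≥ 7m^5 for all m ≥ 14.
Base step (m = 14): 3^m = 4782969 and 7m^5 = 3764768, so 4782969 ≥ 3764768.
Inductive step: assume the claim holds for m = r, so 3^r ≥ 7r^5.
Then 3^(r + 1) = 3·(3^r) ≥ 3·(7r^5).
Also, for r ≥ 14 we have 3·(7r^5) ≥ 7(r+1)^5, since 3 ≥ (1 + 1/r)^5 for all r ≥ 14.
Combining, 3^(r + 1) ≥ 7(r+1)^5.
By the principle of mathematical induction, the result holds for all m ≥ 14.
Hence the smallest such n_0 is 14.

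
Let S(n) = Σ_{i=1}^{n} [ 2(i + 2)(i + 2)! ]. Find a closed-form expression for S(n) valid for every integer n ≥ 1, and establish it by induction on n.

S(n) = 2(n + 3)! - 12

We claim S(n) = 2(n + 3)! - 12 for all n ≥ 1.
Base case (n = 1): S(1) = 36, and the closed form gives 36. They agree.
Suppose the result is true for n = i, so S(i) = 2(i + 3)! - 12.
Then S(i+1) = S(i) + (2(i + 3)(i + 3)!) = (2(i + 3)! - 12) + (2(i + 3)(i + 3)!).
Simplifying, S(i+1) = 2((i+1) + 3)! - 12,
which is the closed form with n = i+1.
By induction, the statement is established for all n ≥ 1.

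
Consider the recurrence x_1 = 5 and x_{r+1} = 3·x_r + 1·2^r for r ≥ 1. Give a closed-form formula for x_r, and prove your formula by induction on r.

x_r = -2^r + 7·3^(r - 1)

Computing the first terms: x_1 = 5, x_2 = 17, x_3 = 55. This suggests x_r = -2^r + 7·3^(r - 1).
When r = 1: the formula gives 5 = 5 = x_1.
Suppose the result is true for r = i, so x_i = -2^i + 7·3^(i - 1).
Then x_{i+1} = 3·x_i + 1·2^i = 3·(-2^i + 7·3^(i - 1)) + 1·2^i = -2^(i + 1) + 7·3^i = -2^(i+1) + 7·3^((i+1) - 1),
which is the claimed formula at r = i+1.
This completes the induction.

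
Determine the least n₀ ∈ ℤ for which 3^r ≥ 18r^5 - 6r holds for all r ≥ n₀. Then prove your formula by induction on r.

At r = 14: 4782969 < 9680748, so the inequality fails and n₀ ≥ 15. We prove 3^r ≥ 18r^5 - 6r for all r ≥ 15.
Base case (r = 15): 3^r = 14348907 and 18r^5 - 6r = 13668660, so 14348907 ≥ 13668660.
Inductive step: assume the claim holds for r = m, so 3^m ≥ 18m^5 - 6m.
Then 3^(m + 1) = 3·(3^m) ≥ 3·(18m^5 - 6m).
Also, for m ≥ 15 we have 3·(18m^5 - 6m) ≥ 18(m+1)^5 - 6(m+1), since 3·(18m^5 - 6m) − (18(m+1)^5 - 6(m+1)) = 36m^5 - 90m^4 - 180m^3 - 180m^2 - 102m - 12, which is nonnegative for all m ≥ 15.
Combining, 3^(m + 1) ≥ 18(m+1)^5 - 6(m+1).
By induction, the statement is established for all r ≥ 15.
Hence the smallest such n₀ is 15.

n₀ = 15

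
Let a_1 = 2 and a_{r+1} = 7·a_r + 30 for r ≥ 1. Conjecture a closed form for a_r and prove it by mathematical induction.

Computing the first terms: a_1 = 2, a_2 = 44, a_3 = 338. This suggests a_r = 7^r - 5.
For the base case r = 1: the formula gives 2 = 2 = a_1.
Inductive step: suppose the statement holds for some m ≥ 1, so a_m = 7^m - 5.
Then a_{m+1} = 7·a_m + 30 = 7·(7^m - 5) + 30 = 7^(m + 1) - 5,
which is the claimed formula at r = m+1.
By induction, the statement is established for all r ≥ 1.

a_r = 7^r - 5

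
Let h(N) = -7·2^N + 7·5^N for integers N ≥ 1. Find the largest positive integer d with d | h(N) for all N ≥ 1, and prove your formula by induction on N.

d = 21

Computing the first values: h(1) = 21 and h(2) = 147; gcd(21, 147) = 21, so d ≤ 21.
We prove 21 | -7·2^N + 7·5^N for all N ≥ 1 by induction on N.
Base step (N = 1): h(1) = 21 = 21·(1), so 21 | h(1).
For the inductive step, assume it holds for an arbitrary r ≥ 1, i.e. 21 | h(r). Then
h(r+1) − 5·h(r) = (-7·2^(r+1) + 7·5^(r+1)) − 5·(-7·2^r + 7·5^r) = (-7)·2^r·(2 − 5) = (21)·2^r. Since 21 | h(r) by the inductive hypothesis, 21 | 5·h(r); and 21 | 21 since 21 = 21·1. Therefore 21 | h(r+1).
This completes the induction.
Therefore the largest such d is 21.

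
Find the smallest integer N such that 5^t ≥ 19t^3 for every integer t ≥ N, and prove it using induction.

At t = 4: 625 < 1216, so the inequality fails and N ≥ 5. We prove 5^t ≥ 19t^3 for all t ≥ 5.
When t = 5: 5^t = 3125 and 19t^3 = 2375, so 3125 ≥ 2375.
Suppose the result is true for t = p, so 5^p ≥ 19p^3.
Then 5^(p + 1) = 5·(5^p) ≥ 5·(19p^3).
Also, for p ≥ 5 we have 5·(19p^3) ≥ 19(p+1)^3, since 5 ≥ (1 + 1/p)^3 for all p ≥ 5.
Combining, 5^(p + 1) ≥ 19(p+1)^3.
Hence, by induction on t, the claim holds for every t ≥ 5.
Hence the smallest such N is 5.

N = 5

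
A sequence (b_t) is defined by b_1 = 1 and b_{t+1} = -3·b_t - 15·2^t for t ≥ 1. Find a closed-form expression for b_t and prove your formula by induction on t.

Computing the first terms: b_1 = 1, b_2 = -33, b_3 = 39. This suggests b_t = 7(-3)^(t - 1) - 3·2^t.
Base case (t = 1): the formula gives 1 = 1 = b_1.
For the inductive step, assume it holds for an arbitrary m ≥ 1, so b_m = 7(-3)^(m - 1) - 3·2^m.
Then b_{m+1} = -3·b_m - 15·2^m = -3·(7(-3)^(m - 1) - 3·2^m) - 15·2^m = 7(-3)^m - 3·2^(m + 1) = 7(-3)^((m+1) - 1) - 3·2^(m+1),
which is the claimed formula at t = m+1.
By induction, the statement is established for all t ≥ 1.

b_t = 7(-3)^(t - 1) - 3·2^t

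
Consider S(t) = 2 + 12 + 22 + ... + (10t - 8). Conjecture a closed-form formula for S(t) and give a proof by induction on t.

We claim S(t) = t(5t - 3) for all t ≥ 1.
When t = 1: S(1) = 2, and the closed form gives 2. They agree.
For the inductive step, assume it holds for an arbitrary p ≥ 1, so S(p) = p(5p - 3).
Then S(p+1) = S(p) + (10p + 2) = (p(5p - 3)) + (10p + 2).
Simplifying, S(p+1) = (p + 1)(5p + 2) = (p+1)(5(p+1) - 3),
which is the closed form with t = p+1.
By induction, the statement is established for all t ≥ 1.

S(t) = t(5t - 3)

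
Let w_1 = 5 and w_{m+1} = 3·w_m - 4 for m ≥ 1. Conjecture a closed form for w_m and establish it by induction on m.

Computing the first terms: w_1 = 5, w_2 = 11, w_3 = 29. This suggests w_m = 3^m + 2.
When m = 1: the formula gives 5 = 5 = w_1.
For the inductive step, assume it holds for an arbitrary p ≥ 1, so w_p = 3^p + 2.
Then w_{p+1} = 3·w_p - 4 = 3·(3^p + 2) - 4 = 3^(p + 1) + 2,
which is the claimed formula at m = p+1.
By induction, the statement is established for all m ≥ 1.

w_m = 3^m + 2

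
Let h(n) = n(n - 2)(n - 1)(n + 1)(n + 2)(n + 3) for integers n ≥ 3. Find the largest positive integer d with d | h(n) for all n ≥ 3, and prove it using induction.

Computing the first values: h(3) = 720 and h(4) = 5040; gcd(720, 5040) = 720, so d ≤ 720.
We prove 720 | n(n - 2)(n - 1)(n + 1)(n + 2)(n + 3) for all n ≥ 3 by induction on n.
For the base case n = 3: h(3) = 720 = 720·(1), so 720 | h(3).
For the inductive step, assume it holds for an arbitrary r ≥ 3, i.e. 720 | h(r). Then
h(r+1) − h(r) = (r-1)·r·(r+1)·(r+2)·(r+3)·(r+4) − (r-2)·(r-1)·r·(r+1)·(r+2)·(r+3) = (r-1)·r·(r+1)·(r+2)·(r+3)·[(r+4) − (r-2)] = 6·(r-1)·r·(r+1)·(r+2)·(r+3). The product of 5 consecutive integers is divisible by (5)! = 120, so h(r+1) − h(r) is divisible by 6·120 = 720. By the inductive hypothesis 720 | h(r), hence 720 | h(r+1).
Hence, by induction on n, the claim holds for every n ≥ 3.
Therefore the largest such d is 720.

d = 720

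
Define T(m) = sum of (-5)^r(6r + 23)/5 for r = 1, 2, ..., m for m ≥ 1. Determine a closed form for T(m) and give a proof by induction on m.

We claim T(m) = (-5)^m(m + 4) - 4 for all m ≥ 1.
Base step (m = 1): T(1) = -29, and the closed form gives -29. They agree.
Inductive step: assume the claim holds for m = r, so T(r) = (-5)^r(r + 4) - 4.
Then T(r+1) = T(r) + ((-5)^r(-6r - 29)) = ((-5)^r(r + 4) - 4) + ((-5)^r(-6r - 29)).
Simplifying, T(r+1) = -5(-5)^r·r - 25(-5)^r - 4 = (-5)^(r+1)((r+1) + 4) - 4,
which is the closed form with m = r+1.
By induction, the statement is established for all m ≥ 1.

T(m) = (-5)^m(m + 4) - 4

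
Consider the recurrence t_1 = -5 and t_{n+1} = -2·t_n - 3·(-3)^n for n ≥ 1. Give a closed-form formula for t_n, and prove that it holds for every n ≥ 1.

Computing the first terms: t_1 = -5, t_2 = 19, t_3 = -65. This suggests t_n = (-2)^(n + 1) - (-3)^(n + 1).
Base step (n = 1): the formula gives -5 = -5 = t_1.
Suppose the result is true for n = j, so t_j = (-2)^(j + 1) - (-3)^(j + 1).
Then t_{j+1} = -2·t_j - 3·(-3)^j = -2·((-2)^(j + 1) - (-3)^(j + 1)) - 3·(-3)^j = (-2)^(j + 2) - (-3)^(j + 2) = (-2)^((j+1) + 1) - (-3)^((j+1) + 1),
which is the claimed formula at n = j+1.
This completes the induction.

t_n = (-2)^(n + 1) - (-3)^(n + 1)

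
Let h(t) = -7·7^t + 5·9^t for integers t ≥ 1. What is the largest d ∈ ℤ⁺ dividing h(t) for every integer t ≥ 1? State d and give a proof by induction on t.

d = 2

Computing the first values: h(1) = -4 and h(2) = 62; gcd(-4, 62) = 2, so d ≤ 2.
We prove 2 | -7·7^t + 5·9^t for all t ≥ 1 by induction on t.
Base case (t = 1): h(1) = -4 = 2·(-2), so 2 | h(1).
Suppose the result is true for t = k, i.e. 2 | h(k). Then
h(k+1) − 9·h(k) = (-7·7^(k+1) + 5·9^(k+1)) − 9·(-7·7^k + 5·9^k) = (-7)·7^k·(7 − 9) = (14)·7^k. Since 2 | h(k) by the inductive hypothesis, 2 | 9·h(k); and 2 | 14 since 14 = 2·7. Therefore 2 | h(k+1).
By the principle of mathematical induction, the result holds for all t ≥ 1.
Therefore the largest such d is 2.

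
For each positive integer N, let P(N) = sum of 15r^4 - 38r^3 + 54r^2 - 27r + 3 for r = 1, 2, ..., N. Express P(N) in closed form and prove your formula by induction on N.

P(N) = N(3N^4 - 2N^3 + 4N^2 + 4N - 2)

We claim P(N) = N(3N^4 - 2N^3 + 4N^2 + 4N - 2) for all N ≥ 1.
For the base case N = 1: P(1) = 7, and the closed form gives 7. They agree.
Inductive step: suppose the statement holds for some r ≥ 1, so P(r) = r(3r^4 - 2r^3 + 4r^2 + 4r - 2).
Then P(r+1) = P(r) + (15r^4 + 22r^3 + 30r^2 + 27r + 7) = (r(3r^4 - 2r^3 + 4r^2 + 4r - 2)) + (15r^4 + 22r^3 + 30r^2 + 27r + 7).
Simplifying, P(r+1) = (r + 1)(3r^4 + 10r^3 + 16r^2 + 18r + 7) = (r+1)(3(r+1)^4 - 2(r+1)^3 + 4(r+1)^2 + 4(r+1) - 2),
which is the closed form with N = r+1.
Hence, by induction on N, the claim holds for every N ≥ 1.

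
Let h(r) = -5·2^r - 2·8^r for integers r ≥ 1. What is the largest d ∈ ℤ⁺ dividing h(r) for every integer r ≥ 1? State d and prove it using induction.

d = 2

Computing the first values: h(1) = -26 and h(2) = -148; gcd(-26, -148) = 2, so d ≤ 2.
We prove 2 | -5·2^r - 2·8^r for all r ≥ 1 by induction on r.
When r = 1: h(1) = -26 = 2·(-13), so 2 | h(1).
For the inductive step, assume it holds for an arbitrary m ≥ 1, i.e. 2 | h(m). Then
h(m+1) − 8·h(m) = (-5·2^(m+1) - 2·8^(m+1)) − 8·(-5·2^m - 2·8^m) = (-5)·2^m·(2 − 8) = (30)·2^m. Since 2 | h(m) by the inductive hypothesis, 2 | 8·h(m); and 2 | 30 since 30 = 2·15. Therefore 2 | h(m+1).
This completes the induction.
Therefore the largest such d is 2.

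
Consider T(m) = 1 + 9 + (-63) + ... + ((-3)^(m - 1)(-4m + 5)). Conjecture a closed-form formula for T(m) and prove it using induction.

T(m) = (-3)^m(m - 1) + 1

We claim T(m) = (-3)^m(m - 1) + 1 for all m ≥ 1.
Base case (m = 1): T(1) = 1, and the closed form gives 1. They agree.
For the inductive step, assume it holds for an arbitrary j ≥ 1, so T(j) = (-3)^j(j - 1) + 1.
Then T(j+1) = T(j) + ((-3)^j(-4j + 1)) = ((-3)^j(j - 1) + 1) + ((-3)^j(-4j + 1)).
Simplifying, T(j+1) = (-3)^(j + 1)j + 1 = (-3)^(j+1)((j+1) - 1) + 1,
which is the closed form with m = j+1.
Hence, by induction on m, the claim holds for every m ≥ 1.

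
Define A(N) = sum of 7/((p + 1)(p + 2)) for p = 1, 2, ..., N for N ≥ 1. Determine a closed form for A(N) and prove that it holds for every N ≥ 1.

We claim A(N) = 7N/(2(N + 2)) for all N ≥ 1.
Base case (N = 1): A(1) = 7/6, and the closed form gives 7/6. They agree.
Inductive step: assume the claim holds for N = p, so A(p) = 7p/(2(p + 2)).
Then A(p+1) = A(p) + (7/((p + 2)(p + 3))) = (7p/(2(p + 2))) + (7/((p + 2)(p + 3))).
Simplifying, A(p+1) = 7(p + 1)/(2(p + 3)) = 7(p+1)/(2((p+1) + 2)),
which is the closed form with N = p+1.
By the principle of mathematical induction, the result holds for all N ≥ 1.

A(N) = 7N/(2(N + 2))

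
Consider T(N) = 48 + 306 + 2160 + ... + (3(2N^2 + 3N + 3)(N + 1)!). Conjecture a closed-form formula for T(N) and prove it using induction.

T(N) = (6N + 3)(N + 2)! - 6

We claim T(N) = (6N + 3)(N + 2)! - 6 for all N ≥ 1.
For the base case N = 1: T(1) = 48, and the closed form gives 48. They agree.
Inductive step: assume the claim holds for N = r, so T(r) = (6r + 3)(r + 2)! - 6.
Then T(r+1) = T(r) + (3(2r^2 + 7r + 8)(r + 2)!) = ((6r + 3)(r + 2)! - 6) + (3(2r^2 + 7r + 8)(r + 2)!).
Simplifying, T(r+1) = (6(r+1) + 3)((r+1) + 2)! - 6,
which is the closed form with N = r+1.
Hence, by induction on N, the claim holds for every N ≥ 1.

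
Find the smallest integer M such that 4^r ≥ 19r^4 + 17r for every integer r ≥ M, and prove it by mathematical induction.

At r = 8: 65536 < 77960, so the inequality fails and M ≥ 9. We prove 4^r ≥ 19r^4 + 17r for all r ≥ 9.
Base step (r = 9): 4^r = 262144 and 19r^4 + 17r = 124812, so 262144 ≥ 124812.
Suppose the result is true for r = i, so 4^i ≥ 19i^4 + 17i.
Then 4^(i + 1) = 4·(4^i) ≥ 4·(19i^4 + 17i).
Also, for i ≥ 9 we have 4·(19i^4 + 17i) ≥ 19(i+1)^4 + 17(i+1), since 4·(19i^4 + 17i) − (19(i+1)^4 + 17(i+1)) = 57i^4 - 76i^3 - 114i^2 - 25i - 36, which is nonnegative for all i ≥ 9.
Combining, 4^(i + 1) ≥ 19(i+1)^4 + 17(i+1).
By the principle of mathematical induction, the result holds for all r ≥ 9.
Hence the smallest such M is 9.

M = 9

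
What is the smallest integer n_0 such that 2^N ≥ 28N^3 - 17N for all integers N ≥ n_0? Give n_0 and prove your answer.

At N = 17: 131072 < 137275, so the inequality fails and n_0 ≥ 18. We prove 2^N ≥ 28N^3 - 17N for all N ≥ 18.
Base case (N = 18): 2^N = 262144 and 28N^3 - 17N = 162990, so 262144 ≥ 162990.
For the inductive step, assume it holds for an arbitrary p ≥ 18, so 2^p ≥ 28p^3 - 17p.
Then 2^(p + 1) = 2·(2^p) ≥ 2·(28p^3 - 17p).
Also, for p ≥ 18 we have 2·(28p^3 - 17p) ≥ 28(p+1)^3 - 17(p+1), since 2·(28p^3 - 17p) − (28(p+1)^3 - 17(p+1)) = 28p^3 - 84p^2 - 101p - 11, which is nonnegative for all p ≥ 18.
Combining, 2^(p + 1) ≥ 28(p+1)^3 - 17(p+1).
This completes the induction.
Hence the smallest such n_0 is 18.

n_0 = 18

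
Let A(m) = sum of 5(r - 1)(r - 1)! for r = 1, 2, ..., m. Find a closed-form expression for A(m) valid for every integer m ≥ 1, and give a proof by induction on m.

We claim A(m) = 5m! - 5 for all m ≥ 1.
For the base case m = 1: A(1) = 0, and the closed form gives 0. They agree.
Inductive step: suppose the statement holds for some r ≥ 1, so A(r) = 5r! - 5.
Then A(r+1) = A(r) + (5r·r!) = (5r! - 5) + (5r·r!).
Simplifying, A(r+1) = 5(r+1)! - 5,
which is the closed form with m = r+1.
By the principle of mathematical induction, the result holds for all m ≥ 1.

A(m) = 5m! - 5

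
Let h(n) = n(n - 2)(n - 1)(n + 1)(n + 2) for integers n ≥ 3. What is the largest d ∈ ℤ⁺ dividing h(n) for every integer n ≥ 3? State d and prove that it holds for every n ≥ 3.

d = 120

Computing the first values: h(3) = 120 and h(4) = 720; gcd(120, 720) = 120, so d ≤ 120.
We prove 120 | n(n - 2)(n - 1)(n + 1)(n + 2) for all n ≥ 3 by induction on n.
When n = 3: h(3) = 120 = 120·(1), so 120 | h(3).
Suppose the result is true for n = j, i.e. 120 | h(j). Then
h(j+1) − h(j) = (j-1)·j·(j+1)·(j+2)·(j+3) − (j-2)·(j-1)·j·(j+1)·(j+2) = (j-1)·j·(j+1)·(j+2)·[(j+3) − (j-2)] = 5·(j-1)·j·(j+1)·(j+2). The product of 4 consecutive integers is divisible by (4)! = 24, so h(j+1) − h(j) is divisible by 5·24 = 120. By the inductive hypothesis 120 | h(j), hence 120 | h(j+1).
By induction, the statement is established for all n ≥ 3.
Therefore the largest such d is 120.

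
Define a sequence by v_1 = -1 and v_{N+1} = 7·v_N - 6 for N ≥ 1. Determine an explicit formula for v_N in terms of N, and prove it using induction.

v_N = -2·7^(N - 1) + 1

Computing the first terms: v_1 = -1, v_2 = -13, v_3 = -97. This suggests v_N = -2·7^(N - 1) + 1.
When N = 1: the formula gives -1 = -1 = v_1.
For the inductive step, assume it holds for an arbitrary m ≥ 1, so v_m = -2·7^(m - 1) + 1.
Then v_{m+1} = 7·v_m - 6 = 7·(-2·7^(m - 1) + 1) - 6 = -2·7^m + 1 = -2·7^((m+1) - 1) + 1,
which is the claimed formula at N = m+1.
This completes the induction.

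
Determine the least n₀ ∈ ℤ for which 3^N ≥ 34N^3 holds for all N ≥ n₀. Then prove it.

n₀ = 10

At N = 9: 19683 < 24786, so the inequality fails and n₀ ≥ 10. We prove 3^N ≥ 34N^3 for all N ≥ 10.
Base step (N = 10): 3^N = 59049 and 34N^3 = 34000, so 59049 ≥ 34000.
Suppose the result is true for N = p, so 3^p ≥ 34p^3.
Then 3^(p + 1) = 3·(3^p) ≥ 3·(34p^3).
Also, for p ≥ 10 we have 3·(34p^3) ≥ 34(p+1)^3, since 3 ≥ (1 + 1/p)^3 for all p ≥ 10.
Combining, 3^(p + 1) ≥ 34(p+1)^3.
By the principle of mathematical induction, the result holds for all N ≥ 10.
Hence the smallest such n₀ is 10.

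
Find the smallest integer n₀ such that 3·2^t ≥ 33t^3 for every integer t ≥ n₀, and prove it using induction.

At t = 15: 98304 < 111375, so the inequality fails and n₀ ≥ 16. We prove 3·2^t ≥ 33t^3 for all t ≥ 16.
Base step (t = 16): 3·2^t = 196608 and 33t^3 = 135168, so 196608 ≥ 135168.
Inductive step: suppose the statement holds for some m ≥ 16, so 3·2^m ≥ 33m^3.
Then 3·2^(m + 1) = 2·(3·2^m) ≥ 2·(33m^3).
Also, for m ≥ 16 we have 2·(33m^3) ≥ 33(m+1)^3, since 2 ≥ (1 + 1/m)^3 for all m ≥ 16.
Combining, 3·2^(m + 1) ≥ 33(m+1)^3.
By induction, the statement is established for all t ≥ 16.
Hence the smallest such n₀ is 16.

n₀ = 16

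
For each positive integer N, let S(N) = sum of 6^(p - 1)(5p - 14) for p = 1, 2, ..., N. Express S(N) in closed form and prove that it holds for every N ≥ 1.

S(N) = 6^N(N - 3) + 3

We claim S(N) = 6^N(N - 3) + 3 for all N ≥ 1.
Base step (N = 1): S(1) = -9, and the closed form gives -9. They agree.
Suppose the result is true for N = p, so S(p) = 6^p(p - 3) + 3.
Then S(p+1) = S(p) + (6^p(5p - 9)) = (6^p(p - 3) + 3) + (6^p(5p - 9)).
Simplifying, S(p+1) = 6·6^p·p - 12·6^p + 3 = 6^(p+1)((p+1) - 3) + 3,
which is the closed form with N = p+1.
This completes the induction.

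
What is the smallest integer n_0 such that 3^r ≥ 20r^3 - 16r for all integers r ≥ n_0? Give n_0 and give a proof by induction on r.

At r = 8: 6561 < 10112, so the inequality fails and n_0 ≥ 9. We prove 3^r ≥ 20r^3 - 16r for all r ≥ 9.
Base case (r = 9): 3^r = 19683 and 20r^3 - 16r = 14436, so 19683 ≥ 14436.
Inductive step: assume the claim holds for r = j, so 3^j ≥ 20j^3 - 16j.
Then 3^(j + 1) = 3·(3^j) ≥ 3·(20j^3 - 16j).
Also, for j ≥ 9 we have 3·(20j^3 - 16j) ≥ 20(j+1)^3 - 16(j+1), since 3·(20j^3 - 16j) − (20(j+1)^3 - 16(j+1)) = 40j^3 - 60j^2 - 92j - 4, which is nonnegative for all j ≥ 9.
Combining, 3^(j + 1) ≥ 20(j+1)^3 - 16(j+1).
Hence, by induction on r, the claim holds for every r ≥ 9.
Hence the smallest such n_0 is 9.

n_0 = 9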